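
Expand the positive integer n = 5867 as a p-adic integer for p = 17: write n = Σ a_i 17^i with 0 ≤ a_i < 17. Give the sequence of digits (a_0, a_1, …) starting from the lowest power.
(a_0, a_1, …) = (2, 5, 3, 1)

Repeated division by 17 gives the digits low-to-high: 5867 = 2 + 5·17^1 + 3·17^2 + 1·17^3. Digit sequence: (2, 5, 3, 1).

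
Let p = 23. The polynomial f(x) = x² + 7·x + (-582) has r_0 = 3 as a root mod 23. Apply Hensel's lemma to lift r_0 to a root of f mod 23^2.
r_1 = 371 (mod 529)

Hensel: r_{i+1} = r_i − f(r_i)·(f′(r_i))^{-1} mod 23^{i+2}, f′(x) = 2x + 7. Iterate:
  r_0 = 3 (mod 23)
  r_1 = 371 (mod 529)
Final: r = 371 satisfies f(r) ≡ 0 mod 23^2.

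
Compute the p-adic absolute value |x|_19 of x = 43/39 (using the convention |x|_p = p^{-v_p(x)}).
|43/39|_19 = 1

Step 1 — compute v_19(x) by factoring powers of 19 out of the numerator and denominator: v_19(43/39) = 0. Step 2 — apply |x|_p = p^{-v_p(x)} = 19^{0} = 1.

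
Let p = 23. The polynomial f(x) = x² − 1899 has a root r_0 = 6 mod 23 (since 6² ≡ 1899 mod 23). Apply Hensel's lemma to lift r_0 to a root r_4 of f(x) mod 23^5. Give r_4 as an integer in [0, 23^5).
r_4 = 5915307 (mod 6436343)

Hensel's recurrence: r_{i+1} = r_i − f(r_i)·(f′(r_i))^{-1} mod 23^{i+2}, with f′(x) = 2x. Iterate:
  r_0 = 6 (mod 23)
  r_1 = 29 (mod 529)
  r_2 = 2145 (mod 12167)
  r_3 = 38646 (mod 279841)
  r_4 = 5915307 (mod 6436343)
Final: r_4 = 5915307, and one checks f(r_4) ≡ 0 mod 23^5.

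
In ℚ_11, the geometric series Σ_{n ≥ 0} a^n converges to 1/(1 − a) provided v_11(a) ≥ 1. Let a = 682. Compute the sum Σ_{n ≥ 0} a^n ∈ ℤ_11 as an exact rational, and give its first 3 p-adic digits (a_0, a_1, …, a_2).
Σ a^n = 1/(1 − a) = -1/681;  first 3 digits = (1, 7, 10)

v_11(a) = 1 ≥ 1, so the series converges in ℤ_11 to 1/(1 − a) = 1/(1 − 682) = -1/681. Expand this rational in ℤ_11: compute digits iteratively via d_i = x_i mod 11, x_{i+1} = (x_i − d_i)/11. The first 3 digits are (1, 7, 10).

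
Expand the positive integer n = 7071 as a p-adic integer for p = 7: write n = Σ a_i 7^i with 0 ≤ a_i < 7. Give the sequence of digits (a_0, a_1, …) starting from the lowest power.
(a_0, a_1, …) = (1, 2, 4, 6, 2)

Repeated division by 7 gives the digits low-to-high: 7071 = 1 + 2·7^1 + 4·7^2 + 6·7^3 + 2·7^4. Digit sequence: (1, 2, 4, 6, 2).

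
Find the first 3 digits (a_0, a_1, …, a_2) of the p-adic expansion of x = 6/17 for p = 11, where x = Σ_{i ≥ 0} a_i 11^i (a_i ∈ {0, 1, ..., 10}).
(a_0, …, a_2) = (1, 9, 5)

v_11(6/17) = 0 (numerator and denominator both coprime to 11), so x ∈ ℤ_11^×. Compute digits iteratively via a_i = x_i mod 11, x_{i+1} = (x_i − a_i)/11, with x_0 = x:
  x_0 = 6/17;  a_0 = 1;  x_1 = (x_0 − 1)/11 = -1/17
  x_1 = -1/17;  a_1 = 9;  x_2 = (x_1 − 9)/11 = -14/17
  x_2 = -14/17;  a_2 = 5;  x_3 = (x_2 − 5)/11 = -9/17
Digits: (1, 9, 5).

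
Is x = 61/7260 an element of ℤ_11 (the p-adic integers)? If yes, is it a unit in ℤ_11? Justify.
x ∉ ℤ_11 (v_11(x) = -2 < 0)

ℤ_11 = {x ∈ ℚ_11 : v_11(x) ≥ 0} and ℤ_11^× = {x ∈ ℤ_11 : v_11(x) = 0}. Here v_11(61/7260) = v_11(num) − v_11(den) = -2; compare against these criteria.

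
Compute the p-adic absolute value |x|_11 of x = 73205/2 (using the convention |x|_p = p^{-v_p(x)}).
|73205/2|_11 = 1/14641

Step 1 — compute v_11(x) by factoring powers of 11 out of the numerator and denominator: v_11(73205/2) = 4. Step 2 — apply |x|_p = p^{-v_p(x)} = 11^{-4} = 1/14641.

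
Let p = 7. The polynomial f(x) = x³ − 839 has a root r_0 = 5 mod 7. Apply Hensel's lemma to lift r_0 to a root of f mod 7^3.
r_2 = 236 (mod 343)

Hensel: r_{i+1} = r_i − f(r_i)/f′(r_i) mod 7^{i+2}, where f′(x) = 3x². Iterate:
  r_0 = 5 (mod 7)
  r_1 = 40 (mod 49)
  r_2 = 236 (mod 343)
Final: r = 236 with f(r) ≡ 0 mod 7^3.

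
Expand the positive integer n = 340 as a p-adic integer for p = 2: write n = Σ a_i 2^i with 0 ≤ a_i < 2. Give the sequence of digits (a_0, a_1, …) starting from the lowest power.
(a_0, a_1, …) = (0, 0, 1, 0, 1, 0, 1, 0, 1)

Repeated division by 2 gives the digits low-to-high: 340 = 1·2^2 + 1·2^4 + 1·2^6 + 1·2^8. Digit sequence: (0, 0, 1, 0, 1, 0, 1, 0, 1).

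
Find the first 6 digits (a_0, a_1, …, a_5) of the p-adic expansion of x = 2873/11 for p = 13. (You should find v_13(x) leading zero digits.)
(a_0, …, a_5) = (0, 0, 11, 4, 2, 1)

v_13(2873/11) = 2, so a_0 = ... = a_1 = 0. Factor out: x = 13^2 · u with u = 17/11 a unit in ℤ_13. Expand u iteratively via a_{v+i} = u_i mod 13, u_{i+1} = (u_i − a_{v+i})/13:
  u_0 = 17/11;  a_2 = 11;  u_1 = (u_0 − 11)/13 = -8/11
  u_1 = -8/11;  a_3 = 4;  u_2 = (u_1 − 4)/13 = -4/11
  u_2 = -4/11;  a_4 = 2;  u_3 = (u_2 − 2)/13 = -2/11
  u_3 = -2/11;  a_5 = 1;  u_4 = (u_3 − 1)/13 = -1/11
Digits: (0, 0, 11, 4, 2, 1).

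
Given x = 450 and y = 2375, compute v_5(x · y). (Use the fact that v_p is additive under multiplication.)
v_5(1068750) = 5

v_p(x) = 2 (factor: 450 = 5^2 · 18); v_p(y) = 3 (factor: 2375 = 5^3 · 19). Additivity: v_p(xy) = v_p(x) + v_p(y) = 2 + 3 = 5. (Direct check: xy = 1068750 = 5^5 · (342).)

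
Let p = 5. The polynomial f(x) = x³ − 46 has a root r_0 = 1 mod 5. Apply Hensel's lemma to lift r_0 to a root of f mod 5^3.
r_2 = 41 (mod 125)

Hensel: r_{i+1} = r_i − f(r_i)/f′(r_i) mod 5^{i+2}, where f′(x) = 3x². Iterate:
  r_0 = 1 (mod 5)
  r_1 = 16 (mod 25)
  r_2 = 41 (mod 125)
Final: r = 41 with f(r) ≡ 0 mod 5^3.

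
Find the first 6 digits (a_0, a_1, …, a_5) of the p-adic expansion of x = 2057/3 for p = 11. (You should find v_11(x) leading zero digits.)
(a_0, …, a_5) = (0, 0, 2, 4, 7, 3)

v_11(2057/3) = 2, so a_0 = ... = a_1 = 0. Factor out: x = 11^2 · u with u = 17/3 a unit in ℤ_11. Expand u iteratively via a_{v+i} = u_i mod 11, u_{i+1} = (u_i − a_{v+i})/11:
  u_0 = 17/3;  a_2 = 2;  u_1 = (u_0 − 2)/11 = 1/3
  u_1 = 1/3;  a_3 = 4;  u_2 = (u_1 − 4)/11 = -1/3
  u_2 = -1/3;  a_4 = 7;  u_3 = (u_2 − 7)/11 = -2/3
  u_3 = -2/3;  a_5 = 3;  u_4 = (u_3 − 3)/11 = -1/3
Digits: (0, 0, 2, 4, 7, 3).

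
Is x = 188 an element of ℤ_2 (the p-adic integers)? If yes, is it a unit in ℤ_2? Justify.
x ∈ ℤ_2 but not a unit; v_2(x) = 2 > 0

ℤ_2 = {x ∈ ℚ_2 : v_2(x) ≥ 0} and ℤ_2^× = {x ∈ ℤ_2 : v_2(x) = 0}. Here v_2(188) = v_2(num) − v_2(den) = 2; compare against these criteria.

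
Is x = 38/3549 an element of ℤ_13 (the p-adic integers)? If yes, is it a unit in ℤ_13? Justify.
x ∉ ℤ_13 (v_13(x) = -2 < 0)

ℤ_13 = {x ∈ ℚ_13 : v_13(x) ≥ 0} and ℤ_13^× = {x ∈ ℤ_13 : v_13(x) = 0}. Here v_13(38/3549) = v_13(num) − v_13(den) = -2; compare against these criteria.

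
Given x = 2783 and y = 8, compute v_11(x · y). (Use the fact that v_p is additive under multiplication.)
v_11(22264) = 2

v_p(x) = 2 (factor: 2783 = 11^2 · 23); v_p(y) = 0 (factor: 8 = 11^0 · 8). Additivity: v_p(xy) = v_p(x) + v_p(y) = 2 + 0 = 2. (Direct check: xy = 22264 = 11^2 · (184).)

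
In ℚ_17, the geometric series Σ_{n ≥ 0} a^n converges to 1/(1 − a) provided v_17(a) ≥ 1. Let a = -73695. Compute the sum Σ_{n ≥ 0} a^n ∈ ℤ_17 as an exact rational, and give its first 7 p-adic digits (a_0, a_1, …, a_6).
Σ a^n = 1/(1 − a) = 1/73696;  first 7 digits = (1, 0, 0, 2, 16, 16, 3)

v_17(a) = 3 ≥ 1, so the series converges in ℤ_17 to 1/(1 − a) = 1/(1 − (-73695)) = 1/73696. Expand this rational in ℤ_17: compute digits iteratively via d_i = x_i mod 17, x_{i+1} = (x_i − d_i)/17. The first 7 digits are (1, 0, 0, 2, 16, 16, 3).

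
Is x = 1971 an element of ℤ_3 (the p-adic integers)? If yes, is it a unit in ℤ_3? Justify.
x ∈ ℤ_3 but not a unit; v_3(x) = 3 > 0

ℤ_3 = {x ∈ ℚ_3 : v_3(x) ≥ 0} and ℤ_3^× = {x ∈ ℤ_3 : v_3(x) = 0}. Here v_3(1971) = v_3(num) − v_3(den) = 3; compare against these criteria.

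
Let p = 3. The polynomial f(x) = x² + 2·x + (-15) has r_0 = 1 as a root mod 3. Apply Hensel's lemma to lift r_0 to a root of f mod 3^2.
r_1 = 4 (mod 9)

Hensel: r_{i+1} = r_i − f(r_i)·(f′(r_i))^{-1} mod 3^{i+2}, f′(x) = 2x + 2. Iterate:
  r_0 = 1 (mod 3)
  r_1 = 4 (mod 9)
Final: r = 4 satisfies f(r) ≡ 0 mod 3^2.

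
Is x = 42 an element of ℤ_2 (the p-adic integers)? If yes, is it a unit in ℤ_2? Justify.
x ∈ ℤ_2 but not a unit; v_2(x) = 1 > 0

ℤ_2 = {x ∈ ℚ_2 : v_2(x) ≥ 0} and ℤ_2^× = {x ∈ ℤ_2 : v_2(x) = 0}. Here v_2(42) = v_2(num) − v_2(den) = 1; compare against these criteria.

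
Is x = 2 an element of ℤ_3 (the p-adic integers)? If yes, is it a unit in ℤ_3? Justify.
x ∈ ℤ_3^× (unit); v_3(x) = 0

ℤ_3 = {x ∈ ℚ_3 : v_3(x) ≥ 0} and ℤ_3^× = {x ∈ ℤ_3 : v_3(x) = 0}. Here v_3(2) = v_3(num) − v_3(den) = 0; compare against these criteria.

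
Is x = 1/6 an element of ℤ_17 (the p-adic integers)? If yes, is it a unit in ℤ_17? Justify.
x ∈ ℤ_17^× (unit); v_17(x) = 0

ℤ_17 = {x ∈ ℚ_17 : v_17(x) ≥ 0} and ℤ_17^× = {x ∈ ℤ_17 : v_17(x) = 0}. Here v_17(1/6) = v_17(num) − v_17(den) = 0; compare against these criteria.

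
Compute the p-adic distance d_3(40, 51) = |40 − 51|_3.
d_3(40, 51) = 1

Step 1 — x − y = 40 − 51 = -11. Step 2 — v_3(-11) = 0 (factor: -11 = −(3^0 · 11); the sign does not affect v_p). Step 3 — |x − y|_3 = 3^{0} = 1.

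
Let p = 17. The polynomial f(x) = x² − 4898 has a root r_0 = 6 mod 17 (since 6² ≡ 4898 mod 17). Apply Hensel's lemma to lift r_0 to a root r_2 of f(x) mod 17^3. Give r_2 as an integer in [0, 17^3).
r_2 = 4120 (mod 4913)

Hensel's recurrence: r_{i+1} = r_i − f(r_i)·(f′(r_i))^{-1} mod 17^{i+2}, with f′(x) = 2x. Iterate:
  r_0 = 6 (mod 17)
  r_1 = 74 (mod 289)
  r_2 = 4120 (mod 4913)
Final: r_2 = 4120, and one checks f(r_2) ≡ 0 mod 17^3.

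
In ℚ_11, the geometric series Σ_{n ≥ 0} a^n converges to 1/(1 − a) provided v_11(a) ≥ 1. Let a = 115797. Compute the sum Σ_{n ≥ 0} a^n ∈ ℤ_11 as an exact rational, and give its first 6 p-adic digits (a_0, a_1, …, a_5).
Σ a^n = 1/(1 − a) = -1/115796;  first 6 digits = (1, 0, 0, 10, 7, 0)

v_11(a) = 3 ≥ 1, so the series converges in ℤ_11 to 1/(1 − a) = 1/(1 − 115797) = -1/115796. Expand this rational in ℤ_11: compute digits iteratively via d_i = x_i mod 11, x_{i+1} = (x_i − d_i)/11. The first 6 digits are (1, 0, 0, 10, 7, 0).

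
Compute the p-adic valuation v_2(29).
v_2(29) = 0

v_2(n) is the largest exponent k such that 2^k divides n. Factor out: 29 = 2^0 · 29. (Sign doesn't affect v_p.) So v_2(29) = 0.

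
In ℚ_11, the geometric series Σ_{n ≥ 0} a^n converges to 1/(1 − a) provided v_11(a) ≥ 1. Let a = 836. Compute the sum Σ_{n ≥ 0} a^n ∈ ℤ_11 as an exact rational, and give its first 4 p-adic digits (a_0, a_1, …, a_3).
Σ a^n = 1/(1 − a) = -1/835;  first 4 digits = (1, 10, 7, 7)

v_11(a) = 1 ≥ 1, so the series converges in ℤ_11 to 1/(1 − a) = 1/(1 − 836) = -1/835. Expand this rational in ℤ_11: compute digits iteratively via d_i = x_i mod 11, x_{i+1} = (x_i − d_i)/11. The first 4 digits are (1, 10, 7, 7).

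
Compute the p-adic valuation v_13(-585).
v_13(-585) = 1

v_13(n) is the largest exponent k such that 13^k divides n. Factor out: -585 = -13^1 · 45. (Sign doesn't affect v_p.) So v_13(-585) = 1.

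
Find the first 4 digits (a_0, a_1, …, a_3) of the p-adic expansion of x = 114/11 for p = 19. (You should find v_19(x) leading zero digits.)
(a_0, …, a_3) = (0, 4, 5, 17)

v_19(114/11) = 1, so a_0 = ... = a_0 = 0. Factor out: x = 19^1 · u with u = 6/11 a unit in ℤ_19. Expand u iteratively via a_{v+i} = u_i mod 19, u_{i+1} = (u_i − a_{v+i})/19:
  u_0 = 6/11;  a_1 = 4;  u_1 = (u_0 − 4)/19 = -2/11
  u_1 = -2/11;  a_2 = 5;  u_2 = (u_1 − 5)/19 = -3/11
  u_2 = -3/11;  a_3 = 17;  u_3 = (u_2 − 17)/19 = -10/11
Digits: (0, 4, 5, 17).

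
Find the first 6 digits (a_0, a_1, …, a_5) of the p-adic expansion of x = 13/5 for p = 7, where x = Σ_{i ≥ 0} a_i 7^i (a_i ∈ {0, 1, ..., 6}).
(a_0, …, a_5) = (4, 4, 5, 2, 1, 4)

v_7(13/5) = 0 (numerator and denominator both coprime to 7), so x ∈ ℤ_7^×. Compute digits iteratively via a_i = x_i mod 7, x_{i+1} = (x_i − a_i)/7, with x_0 = x:
  x_0 = 13/5;  a_0 = 4;  x_1 = (x_0 − 4)/7 = -1/5
  x_1 = -1/5;  a_1 = 4;  x_2 = (x_1 − 4)/7 = -3/5
  x_2 = -3/5;  a_2 = 5;  x_3 = (x_2 − 5)/7 = -4/5
  x_3 = -4/5;  a_3 = 2;  x_4 = (x_3 − 2)/7 = -2/5
  x_4 = -2/5;  a_4 = 1;  x_5 = (x_4 − 1)/7 = -1/5
  x_5 = -1/5;  a_5 = 4;  x_6 = (x_5 − 4)/7 = -3/5
Digits: (4, 4, 5, 2, 1, 4).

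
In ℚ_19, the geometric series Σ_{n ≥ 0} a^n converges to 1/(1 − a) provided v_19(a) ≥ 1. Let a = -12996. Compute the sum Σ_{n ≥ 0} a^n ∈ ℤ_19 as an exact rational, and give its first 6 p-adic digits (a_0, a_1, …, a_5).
Σ a^n = 1/(1 − a) = 1/12997;  first 6 digits = (1, 0, 2, 17, 3, 11)

v_19(a) = 2 ≥ 1, so the series converges in ℤ_19 to 1/(1 − a) = 1/(1 − (-12996)) = 1/12997. Expand this rational in ℤ_19: compute digits iteratively via d_i = x_i mod 19, x_{i+1} = (x_i − d_i)/19. The first 6 digits are (1, 0, 2, 17, 3, 11).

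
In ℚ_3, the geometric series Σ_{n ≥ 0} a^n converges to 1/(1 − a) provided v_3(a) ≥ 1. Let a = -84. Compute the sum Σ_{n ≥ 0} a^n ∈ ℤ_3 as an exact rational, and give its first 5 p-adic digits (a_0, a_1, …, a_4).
Σ a^n = 1/(1 − a) = 1/85;  first 5 digits = (1, 2, 0, 2, 2)

v_3(a) = 1 ≥ 1, so the series converges in ℤ_3 to 1/(1 − a) = 1/(1 − (-84)) = 1/85. Expand this rational in ℤ_3: compute digits iteratively via d_i = x_i mod 3, x_{i+1} = (x_i − d_i)/3. The first 5 digits are (1, 2, 0, 2, 2).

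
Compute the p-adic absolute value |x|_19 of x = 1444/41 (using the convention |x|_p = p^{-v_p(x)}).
|1444/41|_19 = 1/361

Step 1 — compute v_19(x) by factoring powers of 19 out of the numerator and denominator: v_19(1444/41) = 2. Step 2 — apply |x|_p = p^{-v_p(x)} = 19^{-2} = 1/361.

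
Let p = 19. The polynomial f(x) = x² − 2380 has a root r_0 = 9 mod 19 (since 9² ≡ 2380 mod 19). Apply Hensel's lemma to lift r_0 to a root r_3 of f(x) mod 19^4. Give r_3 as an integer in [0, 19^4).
r_3 = 60885 (mod 130321)

Hensel's recurrence: r_{i+1} = r_i − f(r_i)·(f′(r_i))^{-1} mod 19^{i+2}, with f′(x) = 2x. Iterate:
  r_0 = 9 (mod 19)
  r_1 = 237 (mod 361)
  r_2 = 6013 (mod 6859)
  r_3 = 60885 (mod 130321)
Final: r_3 = 60885, and one checks f(r_3) ≡ 0 mod 19^4.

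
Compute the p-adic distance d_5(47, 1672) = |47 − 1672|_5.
d_5(47, 1672) = 1/125

Step 1 — x − y = 47 − 1672 = -1625. Step 2 — v_5(-1625) = 3 (factor: -1625 = −(5^3 · 13); the sign does not affect v_p). Step 3 — |x − y|_5 = 5^{-3} = 1/125.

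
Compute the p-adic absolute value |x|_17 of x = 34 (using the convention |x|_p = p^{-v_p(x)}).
|34|_17 = 1/17

Step 1 — compute v_17(x) by factoring powers of 17 out of the numerator and denominator: v_17(34) = 1. Step 2 — apply |x|_p = p^{-v_p(x)} = 17^{-1} = 1/17.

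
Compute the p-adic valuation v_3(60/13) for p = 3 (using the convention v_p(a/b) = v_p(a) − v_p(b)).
v_3(60/13) = 1

Factor powers of 3 from the numerator and denominator of the reduced fraction: 60 = 3^1 · 20 and 13 = 3^0 · 13. Apply v_p(a/b) = v_p(a) − v_p(b): v_3(60/13) = 1 − 0 = 1.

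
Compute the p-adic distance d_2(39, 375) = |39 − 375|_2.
d_2(39, 375) = 1/16

Step 1 — x − y = 39 − 375 = -336. Step 2 — v_2(-336) = 4 (factor: -336 = −(2^4 · 21); the sign does not affect v_p). Step 3 — |x − y|_2 = 2^{-4} = 1/16.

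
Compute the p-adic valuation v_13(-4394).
v_13(-4394) = 3

v_13(n) is the largest exponent k such that 13^k divides n. Factor out: -4394 = -13^3 · 2. (Sign doesn't affect v_p.) So v_13(-4394) = 3.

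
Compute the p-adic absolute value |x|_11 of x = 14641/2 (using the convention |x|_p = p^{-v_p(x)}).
|14641/2|_11 = 1/14641

Step 1 — compute v_11(x) by factoring powers of 11 out of the numerator and denominator: v_11(14641/2) = 4. Step 2 — apply |x|_p = p^{-v_p(x)} = 11^{-4} = 1/14641.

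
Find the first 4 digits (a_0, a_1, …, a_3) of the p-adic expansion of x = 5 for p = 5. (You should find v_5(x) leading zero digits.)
(a_0, …, a_3) = (0, 1, 0, 0)

v_5(5) = 1, so a_0 = ... = a_0 = 0. Factor out: x = 5^1 · u with u = 1 a unit in ℤ_5. Expand u iteratively via a_{v+i} = u_i mod 5, u_{i+1} = (u_i − a_{v+i})/5:
  u_0 = 1;  a_1 = 1;  u_1 = (u_0 − 1)/5 = 0
  u_1 = 0;  a_2 = 0;  u_2 = (u_1 − 0)/5 = 0
  u_2 = 0;  a_3 = 0;  u_3 = (u_2 − 0)/5 = 0
Digits: (0, 1, 0, 0).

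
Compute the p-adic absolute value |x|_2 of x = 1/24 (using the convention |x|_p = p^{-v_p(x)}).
|1/24|_2 = 8

Step 1 — compute v_2(x) by factoring powers of 2 out of the numerator and denominator: v_2(1/24) = -3. Step 2 — apply |x|_p = p^{-v_p(x)} = 2^{3} = 8.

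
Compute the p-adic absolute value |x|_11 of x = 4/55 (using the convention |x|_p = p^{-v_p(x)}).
|4/55|_11 = 11

Step 1 — compute v_11(x) by factoring powers of 11 out of the numerator and denominator: v_11(4/55) = -1. Step 2 — apply |x|_p = p^{-v_p(x)} = 11^{1} = 11.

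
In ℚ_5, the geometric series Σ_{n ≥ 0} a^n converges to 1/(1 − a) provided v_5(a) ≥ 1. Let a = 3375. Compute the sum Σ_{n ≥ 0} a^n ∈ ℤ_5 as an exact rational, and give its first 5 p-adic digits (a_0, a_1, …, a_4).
Σ a^n = 1/(1 − a) = -1/3374;  first 5 digits = (1, 0, 0, 2, 0)

v_5(a) = 3 ≥ 1, so the series converges in ℤ_5 to 1/(1 − a) = 1/(1 − 3375) = -1/3374. Expand this rational in ℤ_5: compute digits iteratively via d_i = x_i mod 5, x_{i+1} = (x_i − d_i)/5. The first 5 digits are (1, 0, 0, 2, 0).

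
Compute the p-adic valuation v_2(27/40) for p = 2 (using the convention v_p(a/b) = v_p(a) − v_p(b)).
v_2(27/40) = -3

Factor powers of 2 from the numerator and denominator of the reduced fraction: 27 = 2^0 · 27 and 40 = 2^3 · 5. Apply v_p(a/b) = v_p(a) − v_p(b): v_2(27/40) = 0 − 3 = -3.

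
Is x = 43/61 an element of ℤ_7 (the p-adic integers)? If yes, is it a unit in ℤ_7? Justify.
x ∈ ℤ_7^× (unit); v_7(x) = 0

ℤ_7 = {x ∈ ℚ_7 : v_7(x) ≥ 0} and ℤ_7^× = {x ∈ ℤ_7 : v_7(x) = 0}. Here v_7(43/61) = v_7(num) − v_7(den) = 0; compare against these criteria.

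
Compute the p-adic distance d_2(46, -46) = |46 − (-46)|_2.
d_2(46, -46) = 1/4

Step 1 — x − y = 46 − (-46) = 92. Step 2 — v_2(92) = 2 (factor: 92 = (2^2 · 23); the sign does not affect v_p). Step 3 — |x − y|_2 = 2^{-2} = 1/4.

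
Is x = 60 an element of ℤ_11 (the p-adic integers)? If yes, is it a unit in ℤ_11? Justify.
x ∈ ℤ_11^× (unit); v_11(x) = 0

ℤ_11 = {x ∈ ℚ_11 : v_11(x) ≥ 0} and ℤ_11^× = {x ∈ ℤ_11 : v_11(x) = 0}. Here v_11(60) = v_11(num) − v_11(den) = 0; compare against these criteria.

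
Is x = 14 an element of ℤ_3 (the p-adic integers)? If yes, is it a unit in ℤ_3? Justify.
x ∈ ℤ_3^× (unit); v_3(x) = 0

ℤ_3 = {x ∈ ℚ_3 : v_3(x) ≥ 0} and ℤ_3^× = {x ∈ ℤ_3 : v_3(x) = 0}. Here v_3(14) = v_3(num) − v_3(den) = 0; compare against these criteria.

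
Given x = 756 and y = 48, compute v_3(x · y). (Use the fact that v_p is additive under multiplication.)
v_3(36288) = 4

v_p(x) = 3 (factor: 756 = 3^3 · 28); v_p(y) = 1 (factor: 48 = 3^1 · 16). Additivity: v_p(xy) = v_p(x) + v_p(y) = 3 + 1 = 4. (Direct check: xy = 36288 = 3^4 · (448).)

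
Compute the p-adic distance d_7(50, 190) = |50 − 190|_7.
d_7(50, 190) = 1/7

Step 1 — x − y = 50 − 190 = -140. Step 2 — v_7(-140) = 1 (factor: -140 = −(7^1 · 20); the sign does not affect v_p). Step 3 — |x − y|_7 = 7^{-1} = 1/7.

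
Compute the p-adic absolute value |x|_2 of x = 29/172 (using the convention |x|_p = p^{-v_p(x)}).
|29/172|_2 = 4

Step 1 — compute v_2(x) by factoring powers of 2 out of the numerator and denominator: v_2(29/172) = -2. Step 2 — apply |x|_p = p^{-v_p(x)} = 2^{2} = 4.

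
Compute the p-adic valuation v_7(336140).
v_7(336140) = 5

v_7(n) is the largest exponent k such that 7^k divides n. Factor out: 336140 = 7^5 · 20. (Sign doesn't affect v_p.) So v_7(336140) = 5.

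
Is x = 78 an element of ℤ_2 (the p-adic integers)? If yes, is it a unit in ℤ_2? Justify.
x ∈ ℤ_2 but not a unit; v_2(x) = 1 > 0

ℤ_2 = {x ∈ ℚ_2 : v_2(x) ≥ 0} and ℤ_2^× = {x ∈ ℤ_2 : v_2(x) = 0}. Here v_2(78) = v_2(num) − v_2(den) = 1; compare against these criteria.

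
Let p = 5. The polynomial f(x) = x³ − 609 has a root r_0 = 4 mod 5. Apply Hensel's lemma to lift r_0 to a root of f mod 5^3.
r_2 = 19 (mod 125)

Hensel: r_{i+1} = r_i − f(r_i)/f′(r_i) mod 5^{i+2}, where f′(x) = 3x². Iterate:
  r_0 = 4 (mod 5)
  r_1 = 19 (mod 25)
  r_2 = 19 (mod 125)
Final: r = 19 with f(r) ≡ 0 mod 5^3.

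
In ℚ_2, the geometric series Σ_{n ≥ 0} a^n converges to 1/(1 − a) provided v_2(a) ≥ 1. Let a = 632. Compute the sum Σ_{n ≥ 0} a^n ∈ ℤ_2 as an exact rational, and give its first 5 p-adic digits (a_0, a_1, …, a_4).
Σ a^n = 1/(1 − a) = -1/631;  first 5 digits = (1, 0, 0, 1, 1)

v_2(a) = 3 ≥ 1, so the series converges in ℤ_2 to 1/(1 − a) = 1/(1 − 632) = -1/631. Expand this rational in ℤ_2: compute digits iteratively via d_i = x_i mod 2, x_{i+1} = (x_i − d_i)/2. The first 5 digits are (1, 0, 0, 1, 1).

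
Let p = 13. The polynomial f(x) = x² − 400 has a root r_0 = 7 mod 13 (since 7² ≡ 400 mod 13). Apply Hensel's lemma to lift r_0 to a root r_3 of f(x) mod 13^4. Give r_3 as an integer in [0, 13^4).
r_3 = 20 (mod 28561)

Hensel's recurrence: r_{i+1} = r_i − f(r_i)·(f′(r_i))^{-1} mod 13^{i+2}, with f′(x) = 2x. Iterate:
  r_0 = 7 (mod 13)
  r_1 = 20 (mod 169)
  r_2 = 20 (mod 2197)
  r_3 = 20 (mod 28561)
Final: r_3 = 20, and one checks f(r_3) ≡ 0 mod 13^4.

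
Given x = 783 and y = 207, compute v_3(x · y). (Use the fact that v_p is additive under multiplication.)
v_3(162081) = 5

v_p(x) = 3 (factor: 783 = 3^3 · 29); v_p(y) = 2 (factor: 207 = 3^2 · 23). Additivity: v_p(xy) = v_p(x) + v_p(y) = 3 + 2 = 5. (Direct check: xy = 162081 = 3^5 · (667).)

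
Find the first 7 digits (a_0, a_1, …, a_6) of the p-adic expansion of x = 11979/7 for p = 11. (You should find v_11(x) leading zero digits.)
(a_0, …, a_6) = (0, 0, 0, 6, 9, 7, 4)

v_11(11979/7) = 3, so a_0 = ... = a_2 = 0. Factor out: x = 11^3 · u with u = 9/7 a unit in ℤ_11. Expand u iteratively via a_{v+i} = u_i mod 11, u_{i+1} = (u_i − a_{v+i})/11:
  u_0 = 9/7;  a_3 = 6;  u_1 = (u_0 − 6)/11 = -3/7
  u_1 = -3/7;  a_4 = 9;  u_2 = (u_1 − 9)/11 = -6/7
  u_2 = -6/7;  a_5 = 7;  u_3 = (u_2 − 7)/11 = -5/7
  u_3 = -5/7;  a_6 = 4;  u_4 = (u_3 − 4)/11 = -3/7
Digits: (0, 0, 0, 6, 9, 7, 4).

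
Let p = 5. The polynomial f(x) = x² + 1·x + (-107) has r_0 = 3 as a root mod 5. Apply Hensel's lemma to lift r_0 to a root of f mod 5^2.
r_1 = 13 (mod 25)

Hensel: r_{i+1} = r_i − f(r_i)·(f′(r_i))^{-1} mod 5^{i+2}, f′(x) = 2x + 1. Iterate:
  r_0 = 3 (mod 5)
  r_1 = 13 (mod 25)
Final: r = 13 satisfies f(r) ≡ 0 mod 5^2.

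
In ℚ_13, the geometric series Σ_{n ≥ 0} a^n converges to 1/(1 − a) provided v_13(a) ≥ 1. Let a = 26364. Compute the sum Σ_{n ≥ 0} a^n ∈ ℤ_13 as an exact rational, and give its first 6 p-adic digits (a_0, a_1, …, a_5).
Σ a^n = 1/(1 − a) = -1/26363;  first 6 digits = (1, 0, 0, 12, 0, 0)

v_13(a) = 3 ≥ 1, so the series converges in ℤ_13 to 1/(1 − a) = 1/(1 − 26364) = -1/26363. Expand this rational in ℤ_13: compute digits iteratively via d_i = x_i mod 13, x_{i+1} = (x_i − d_i)/13. The first 6 digits are (1, 0, 0, 12, 0, 0).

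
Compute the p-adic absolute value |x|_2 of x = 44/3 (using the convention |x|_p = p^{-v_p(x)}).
|44/3|_2 = 1/4

Step 1 — compute v_2(x) by factoring powers of 2 out of the numerator and denominator: v_2(44/3) = 2. Step 2 — apply |x|_p = p^{-v_p(x)} = 2^{-2} = 1/4.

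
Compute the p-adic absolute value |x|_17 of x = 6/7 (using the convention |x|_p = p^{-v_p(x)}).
|6/7|_17 = 1

Step 1 — compute v_17(x) by factoring powers of 17 out of the numerator and denominator: v_17(6/7) = 0. Step 2 — apply |x|_p = p^{-v_p(x)} = 17^{0} = 1.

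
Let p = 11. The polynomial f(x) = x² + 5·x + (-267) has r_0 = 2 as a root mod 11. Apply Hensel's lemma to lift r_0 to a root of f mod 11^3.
r_2 = 1025 (mod 1331)

Hensel: r_{i+1} = r_i − f(r_i)·(f′(r_i))^{-1} mod 11^{i+2}, f′(x) = 2x + 5. Iterate:
  r_0 = 2 (mod 11)
  r_1 = 57 (mod 121)
  r_2 = 1025 (mod 1331)
Final: r = 1025 satisfies f(r) ≡ 0 mod 11^3.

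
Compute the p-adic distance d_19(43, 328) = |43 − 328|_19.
d_19(43, 328) = 1/19

Step 1 — x − y = 43 − 328 = -285. Step 2 — v_19(-285) = 1 (factor: -285 = −(19^1 · 15); the sign does not affect v_p). Step 3 — |x − y|_19 = 19^{-1} = 1/19.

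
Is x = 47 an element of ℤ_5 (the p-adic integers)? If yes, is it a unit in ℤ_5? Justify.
x ∈ ℤ_5^× (unit); v_5(x) = 0

ℤ_5 = {x ∈ ℚ_5 : v_5(x) ≥ 0} and ℤ_5^× = {x ∈ ℤ_5 : v_5(x) = 0}. Here v_5(47) = v_5(num) − v_5(den) = 0; compare against these criteria.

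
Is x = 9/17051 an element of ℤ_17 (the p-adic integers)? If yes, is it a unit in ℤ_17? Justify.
x ∉ ℤ_17 (v_17(x) = -2 < 0)

ℤ_17 = {x ∈ ℚ_17 : v_17(x) ≥ 0} and ℤ_17^× = {x ∈ ℤ_17 : v_17(x) = 0}. Here v_17(9/17051) = v_17(num) − v_17(den) = -2; compare against these criteria.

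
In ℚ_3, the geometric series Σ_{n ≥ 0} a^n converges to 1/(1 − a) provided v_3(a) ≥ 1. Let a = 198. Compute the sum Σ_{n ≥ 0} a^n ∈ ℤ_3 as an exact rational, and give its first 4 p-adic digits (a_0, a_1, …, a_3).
Σ a^n = 1/(1 − a) = -1/197;  first 4 digits = (1, 0, 1, 1)

v_3(a) = 2 ≥ 1, so the series converges in ℤ_3 to 1/(1 − a) = 1/(1 − 198) = -1/197. Expand this rational in ℤ_3: compute digits iteratively via d_i = x_i mod 3, x_{i+1} = (x_i − d_i)/3. The first 4 digits are (1, 0, 1, 1).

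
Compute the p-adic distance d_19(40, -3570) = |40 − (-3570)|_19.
d_19(40, -3570) = 1/361

Step 1 — x − y = 40 − (-3570) = 3610. Step 2 — v_19(3610) = 2 (factor: 3610 = (19^2 · 10); the sign does not affect v_p). Step 3 — |x − y|_19 = 19^{-2} = 1/361.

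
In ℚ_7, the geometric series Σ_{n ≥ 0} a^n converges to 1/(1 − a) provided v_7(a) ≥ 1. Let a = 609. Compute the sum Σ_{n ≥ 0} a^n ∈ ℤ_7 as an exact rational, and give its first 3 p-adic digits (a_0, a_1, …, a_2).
Σ a^n = 1/(1 − a) = -1/608;  first 3 digits = (1, 3, 0)

v_7(a) = 1 ≥ 1, so the series converges in ℤ_7 to 1/(1 − a) = 1/(1 − 609) = -1/608. Expand this rational in ℤ_7: compute digits iteratively via d_i = x_i mod 7, x_{i+1} = (x_i − d_i)/7. The first 3 digits are (1, 3, 0).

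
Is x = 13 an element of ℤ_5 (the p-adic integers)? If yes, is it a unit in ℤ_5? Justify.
x ∈ ℤ_5^× (unit); v_5(x) = 0

ℤ_5 = {x ∈ ℚ_5 : v_5(x) ≥ 0} and ℤ_5^× = {x ∈ ℤ_5 : v_5(x) = 0}. Here v_5(13) = v_5(num) − v_5(den) = 0; compare against these criteria.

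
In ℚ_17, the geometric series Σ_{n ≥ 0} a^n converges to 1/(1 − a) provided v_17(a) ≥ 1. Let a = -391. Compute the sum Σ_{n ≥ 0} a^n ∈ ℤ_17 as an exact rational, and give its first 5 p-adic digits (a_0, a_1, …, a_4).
Σ a^n = 1/(1 − a) = 1/392;  first 5 digits = (1, 11, 0, 2, 4)

v_17(a) = 1 ≥ 1, so the series converges in ℤ_17 to 1/(1 − a) = 1/(1 − (-391)) = 1/392. Expand this rational in ℤ_17: compute digits iteratively via d_i = x_i mod 17, x_{i+1} = (x_i − d_i)/17. The first 5 digits are (1, 11, 0, 2, 4).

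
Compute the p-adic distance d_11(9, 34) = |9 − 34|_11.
d_11(9, 34) = 1

Step 1 — x − y = 9 − 34 = -25. Step 2 — v_11(-25) = 0 (factor: -25 = −(11^0 · 25); the sign does not affect v_p). Step 3 — |x − y|_11 = 11^{0} = 1.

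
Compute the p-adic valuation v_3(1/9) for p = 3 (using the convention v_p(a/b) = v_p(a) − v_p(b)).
v_3(1/9) = -2

Factor powers of 3 from the numerator and denominator of the reduced fraction: 1 = 3^0 · 1 and 9 = 3^2 · 1. Apply v_p(a/b) = v_p(a) − v_p(b): v_3(1/9) = 0 − 2 = -2.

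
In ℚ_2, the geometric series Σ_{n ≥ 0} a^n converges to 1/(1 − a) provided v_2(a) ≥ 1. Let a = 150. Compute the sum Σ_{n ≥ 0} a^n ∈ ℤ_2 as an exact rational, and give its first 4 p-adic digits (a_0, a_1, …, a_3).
Σ a^n = 1/(1 − a) = -1/149;  first 4 digits = (1, 1, 0, 0)

v_2(a) = 1 ≥ 1, so the series converges in ℤ_2 to 1/(1 − a) = 1/(1 − 150) = -1/149. Expand this rational in ℤ_2: compute digits iteratively via d_i = x_i mod 2, x_{i+1} = (x_i − d_i)/2. The first 4 digits are (1, 1, 0, 0).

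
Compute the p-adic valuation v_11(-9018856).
v_11(-9018856) = 5

v_11(n) is the largest exponent k such that 11^k divides n. Factor out: -9018856 = -11^5 · 56. (Sign doesn't affect v_p.) So v_11(-9018856) = 5.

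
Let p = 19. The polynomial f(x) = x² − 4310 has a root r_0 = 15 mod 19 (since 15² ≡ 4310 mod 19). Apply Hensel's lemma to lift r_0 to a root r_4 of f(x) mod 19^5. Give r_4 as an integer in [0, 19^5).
r_4 = 1604736 (mod 2476099)

Hensel's recurrence: r_{i+1} = r_i − f(r_i)·(f′(r_i))^{-1} mod 19^{i+2}, with f′(x) = 2x. Iterate:
  r_0 = 15 (mod 19)
  r_1 = 91 (mod 361)
  r_2 = 6589 (mod 6859)
  r_3 = 40884 (mod 130321)
  r_4 = 1604736 (mod 2476099)
Final: r_4 = 1604736, and one checks f(r_4) ≡ 0 mod 19^5.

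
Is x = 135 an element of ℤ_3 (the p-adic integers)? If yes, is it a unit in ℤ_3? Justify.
x ∈ ℤ_3 but not a unit; v_3(x) = 3 > 0

ℤ_3 = {x ∈ ℚ_3 : v_3(x) ≥ 0} and ℤ_3^× = {x ∈ ℤ_3 : v_3(x) = 0}. Here v_3(135) = v_3(num) − v_3(den) = 3; compare against these criteria.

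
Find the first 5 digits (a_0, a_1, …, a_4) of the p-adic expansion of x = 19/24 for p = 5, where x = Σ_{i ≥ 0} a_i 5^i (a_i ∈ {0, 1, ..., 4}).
(a_0, …, a_4) = (1, 1, 0, 1, 0)

v_5(19/24) = 0 (numerator and denominator both coprime to 5), so x ∈ ℤ_5^×. Compute digits iteratively via a_i = x_i mod 5, x_{i+1} = (x_i − a_i)/5, with x_0 = x:
  x_0 = 19/24;  a_0 = 1;  x_1 = (x_0 − 1)/5 = -1/24
  x_1 = -1/24;  a_1 = 1;  x_2 = (x_1 − 1)/5 = -5/24
  x_2 = -5/24;  a_2 = 0;  x_3 = (x_2 − 0)/5 = -1/24
  x_3 = -1/24;  a_3 = 1;  x_4 = (x_3 − 1)/5 = -5/24
  x_4 = -5/24;  a_4 = 0;  x_5 = (x_4 − 0)/5 = -1/24
Digits: (1, 1, 0, 1, 0).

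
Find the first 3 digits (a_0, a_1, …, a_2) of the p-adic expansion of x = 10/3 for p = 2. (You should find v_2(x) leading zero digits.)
(a_0, …, a_2) = (0, 1, 1)

v_2(10/3) = 1, so a_0 = ... = a_0 = 0. Factor out: x = 2^1 · u with u = 5/3 a unit in ℤ_2. Expand u iteratively via a_{v+i} = u_i mod 2, u_{i+1} = (u_i − a_{v+i})/2:
  u_0 = 5/3;  a_1 = 1;  u_1 = (u_0 − 1)/2 = 1/3
  u_1 = 1/3;  a_2 = 1;  u_2 = (u_1 − 1)/2 = -1/3
Digits: (0, 1, 1).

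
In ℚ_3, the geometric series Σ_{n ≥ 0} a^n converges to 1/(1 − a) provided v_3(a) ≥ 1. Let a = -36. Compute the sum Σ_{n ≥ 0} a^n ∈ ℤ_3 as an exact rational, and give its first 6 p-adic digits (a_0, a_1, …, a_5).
Σ a^n = 1/(1 − a) = 1/37;  first 6 digits = (1, 0, 2, 1, 0, 2)

v_3(a) = 2 ≥ 1, so the series converges in ℤ_3 to 1/(1 − a) = 1/(1 − (-36)) = 1/37. Expand this rational in ℤ_3: compute digits iteratively via d_i = x_i mod 3, x_{i+1} = (x_i − d_i)/3. The first 6 digits are (1, 0, 2, 1, 0, 2).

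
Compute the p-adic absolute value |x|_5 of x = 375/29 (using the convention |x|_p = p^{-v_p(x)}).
|375/29|_5 = 1/125

Step 1 — compute v_5(x) by factoring powers of 5 out of the numerator and denominator: v_5(375/29) = 3. Step 2 — apply |x|_p = p^{-v_p(x)} = 5^{-3} = 1/125.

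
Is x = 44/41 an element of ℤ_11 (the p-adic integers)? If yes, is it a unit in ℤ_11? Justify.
x ∈ ℤ_11 but not a unit; v_11(x) = 1 > 0

ℤ_11 = {x ∈ ℚ_11 : v_11(x) ≥ 0} and ℤ_11^× = {x ∈ ℤ_11 : v_11(x) = 0}. Here v_11(44/41) = v_11(num) − v_11(den) = 1; compare against these criteria.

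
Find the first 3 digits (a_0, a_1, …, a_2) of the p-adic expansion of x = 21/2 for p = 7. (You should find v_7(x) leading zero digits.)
(a_0, …, a_2) = (0, 5, 3)

v_7(21/2) = 1, so a_0 = ... = a_0 = 0. Factor out: x = 7^1 · u with u = 3/2 a unit in ℤ_7. Expand u iteratively via a_{v+i} = u_i mod 7, u_{i+1} = (u_i − a_{v+i})/7:
  u_0 = 3/2;  a_1 = 5;  u_1 = (u_0 − 5)/7 = -1/2
  u_1 = -1/2;  a_2 = 3;  u_2 = (u_1 − 3)/7 = -1/2
Digits: (0, 5, 3).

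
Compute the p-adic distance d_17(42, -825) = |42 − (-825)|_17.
d_17(42, -825) = 1/289

Step 1 — x − y = 42 − (-825) = 867. Step 2 — v_17(867) = 2 (factor: 867 = (17^2 · 3); the sign does not affect v_p). Step 3 — |x − y|_17 = 17^{-2} = 1/289.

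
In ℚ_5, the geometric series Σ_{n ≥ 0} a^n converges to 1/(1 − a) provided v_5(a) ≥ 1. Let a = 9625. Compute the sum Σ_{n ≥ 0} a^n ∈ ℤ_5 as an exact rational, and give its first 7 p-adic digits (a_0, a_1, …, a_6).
Σ a^n = 1/(1 − a) = -1/9624;  first 7 digits = (1, 0, 0, 2, 0, 3, 4)

v_5(a) = 3 ≥ 1, so the series converges in ℤ_5 to 1/(1 − a) = 1/(1 − 9625) = -1/9624. Expand this rational in ℤ_5: compute digits iteratively via d_i = x_i mod 5, x_{i+1} = (x_i − d_i)/5. The first 7 digits are (1, 0, 0, 2, 0, 3, 4).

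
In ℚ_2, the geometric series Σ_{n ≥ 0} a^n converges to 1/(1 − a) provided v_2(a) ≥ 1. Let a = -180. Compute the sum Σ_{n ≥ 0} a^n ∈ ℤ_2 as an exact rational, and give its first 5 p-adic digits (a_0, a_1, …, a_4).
Σ a^n = 1/(1 − a) = 1/181;  first 5 digits = (1, 0, 1, 1, 1)

v_2(a) = 2 ≥ 1, so the series converges in ℤ_2 to 1/(1 − a) = 1/(1 − (-180)) = 1/181. Expand this rational in ℤ_2: compute digits iteratively via d_i = x_i mod 2, x_{i+1} = (x_i − d_i)/2. The first 5 digits are (1, 0, 1, 1, 1).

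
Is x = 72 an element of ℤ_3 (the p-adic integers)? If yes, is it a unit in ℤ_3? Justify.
x ∈ ℤ_3 but not a unit; v_3(x) = 2 > 0

ℤ_3 = {x ∈ ℚ_3 : v_3(x) ≥ 0} and ℤ_3^× = {x ∈ ℤ_3 : v_3(x) = 0}. Here v_3(72) = v_3(num) − v_3(den) = 2; compare against these criteria.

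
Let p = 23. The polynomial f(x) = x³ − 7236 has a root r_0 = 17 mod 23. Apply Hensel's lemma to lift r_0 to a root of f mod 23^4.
r_3 = 225946 (mod 279841)

Hensel: r_{i+1} = r_i − f(r_i)/f′(r_i) mod 23^{i+2}, where f′(x) = 3x². Iterate:
  r_0 = 17 (mod 23)
  r_1 = 63 (mod 529)
  r_2 = 6940 (mod 12167)
  r_3 = 225946 (mod 279841)
Final: r = 225946 with f(r) ≡ 0 mod 23^4.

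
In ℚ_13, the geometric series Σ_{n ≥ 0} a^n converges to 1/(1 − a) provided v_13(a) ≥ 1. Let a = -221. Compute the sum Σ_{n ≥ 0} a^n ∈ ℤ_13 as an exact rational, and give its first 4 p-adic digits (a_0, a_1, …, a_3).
Σ a^n = 1/(1 − a) = 1/222;  first 4 digits = (1, 9, 1, 10)

v_13(a) = 1 ≥ 1, so the series converges in ℤ_13 to 1/(1 − a) = 1/(1 − (-221)) = 1/222. Expand this rational in ℤ_13: compute digits iteratively via d_i = x_i mod 13, x_{i+1} = (x_i − d_i)/13. The first 4 digits are (1, 9, 1, 10).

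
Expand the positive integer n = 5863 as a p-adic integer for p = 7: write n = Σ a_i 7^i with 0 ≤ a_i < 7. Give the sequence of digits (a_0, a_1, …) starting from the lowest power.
(a_0, a_1, …) = (4, 4, 0, 3, 2)

Repeated division by 7 gives the digits low-to-high: 5863 = 4 + 4·7^1 + 3·7^3 + 2·7^4. Digit sequence: (4, 4, 0, 3, 2).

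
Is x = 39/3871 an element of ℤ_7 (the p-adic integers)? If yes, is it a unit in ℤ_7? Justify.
x ∉ ℤ_7 (v_7(x) = -2 < 0)

ℤ_7 = {x ∈ ℚ_7 : v_7(x) ≥ 0} and ℤ_7^× = {x ∈ ℤ_7 : v_7(x) = 0}. Here v_7(39/3871) = v_7(num) − v_7(den) = -2; compare against these criteria.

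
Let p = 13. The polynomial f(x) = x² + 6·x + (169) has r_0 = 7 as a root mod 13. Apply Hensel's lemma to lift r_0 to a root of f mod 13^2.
r_1 = 163 (mod 169)

Hensel: r_{i+1} = r_i − f(r_i)·(f′(r_i))^{-1} mod 13^{i+2}, f′(x) = 2x + 6. Iterate:
  r_0 = 7 (mod 13)
  r_1 = 163 (mod 169)
Final: r = 163 satisfies f(r) ≡ 0 mod 13^2.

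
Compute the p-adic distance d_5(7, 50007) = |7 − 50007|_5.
d_5(7, 50007) = 1/3125

Step 1 — x − y = 7 − 50007 = -50000. Step 2 — v_5(-50000) = 5 (factor: -50000 = −(5^5 · 16); the sign does not affect v_p). Step 3 — |x − y|_5 = 5^{-5} = 1/3125.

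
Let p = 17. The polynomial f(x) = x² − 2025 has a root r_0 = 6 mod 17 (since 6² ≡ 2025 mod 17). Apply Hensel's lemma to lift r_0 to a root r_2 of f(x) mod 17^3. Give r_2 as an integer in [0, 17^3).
r_2 = 4868 (mod 4913)

Hensel's recurrence: r_{i+1} = r_i − f(r_i)·(f′(r_i))^{-1} mod 17^{i+2}, with f′(x) = 2x. Iterate:
  r_0 = 6 (mod 17)
  r_1 = 244 (mod 289)
  r_2 = 4868 (mod 4913)
Final: r_2 = 4868, and one checks f(r_2) ≡ 0 mod 17^3.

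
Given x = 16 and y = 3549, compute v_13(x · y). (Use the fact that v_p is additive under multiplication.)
v_13(56784) = 2

v_p(x) = 0 (factor: 16 = 13^0 · 16); v_p(y) = 2 (factor: 3549 = 13^2 · 21). Additivity: v_p(xy) = v_p(x) + v_p(y) = 0 + 2 = 2. (Direct check: xy = 56784 = 13^2 · (336).)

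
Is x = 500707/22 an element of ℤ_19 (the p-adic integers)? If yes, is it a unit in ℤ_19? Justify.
x ∈ ℤ_19 but not a unit; v_19(x) = 3 > 0

ℤ_19 = {x ∈ ℚ_19 : v_19(x) ≥ 0} and ℤ_19^× = {x ∈ ℤ_19 : v_19(x) = 0}. Here v_19(500707/22) = v_19(num) − v_19(den) = 3; compare against these criteria.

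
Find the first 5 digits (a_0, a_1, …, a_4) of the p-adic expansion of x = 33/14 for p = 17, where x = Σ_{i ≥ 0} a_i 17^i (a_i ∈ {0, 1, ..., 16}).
(a_0, …, a_4) = (6, 1, 6, 13, 15)

v_17(33/14) = 0 (numerator and denominator both coprime to 17), so x ∈ ℤ_17^×. Compute digits iteratively via a_i = x_i mod 17, x_{i+1} = (x_i − a_i)/17, with x_0 = x:
  x_0 = 33/14;  a_0 = 6;  x_1 = (x_0 − 6)/17 = -3/14
  x_1 = -3/14;  a_1 = 1;  x_2 = (x_1 − 1)/17 = -1/14
  x_2 = -1/14;  a_2 = 6;  x_3 = (x_2 − 6)/17 = -5/14
  x_3 = -5/14;  a_3 = 13;  x_4 = (x_3 − 13)/17 = -11/14
  x_4 = -11/14;  a_4 = 15;  x_5 = (x_4 − 15)/17 = -13/14
Digits: (6, 1, 6, 13, 15).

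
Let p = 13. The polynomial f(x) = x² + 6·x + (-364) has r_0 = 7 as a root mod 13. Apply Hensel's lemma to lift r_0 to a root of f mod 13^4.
r_3 = 15763 (mod 28561)

Hensel: r_{i+1} = r_i − f(r_i)·(f′(r_i))^{-1} mod 13^{i+2}, f′(x) = 2x + 6. Iterate:
  r_0 = 7 (mod 13)
  r_1 = 46 (mod 169)
  r_2 = 384 (mod 2197)
  r_3 = 15763 (mod 28561)
Final: r = 15763 satisfies f(r) ≡ 0 mod 13^4.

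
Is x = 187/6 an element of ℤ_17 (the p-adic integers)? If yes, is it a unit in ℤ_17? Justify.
x ∈ ℤ_17 but not a unit; v_17(x) = 1 > 0

ℤ_17 = {x ∈ ℚ_17 : v_17(x) ≥ 0} and ℤ_17^× = {x ∈ ℤ_17 : v_17(x) = 0}. Here v_17(187/6) = v_17(num) − v_17(den) = 1; compare against these criteria.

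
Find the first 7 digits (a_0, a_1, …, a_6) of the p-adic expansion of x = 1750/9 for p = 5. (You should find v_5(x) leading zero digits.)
(a_0, …, a_6) = (0, 0, 0, 1, 4, 2, 0)

v_5(1750/9) = 3, so a_0 = ... = a_2 = 0. Factor out: x = 5^3 · u with u = 14/9 a unit in ℤ_5. Expand u iteratively via a_{v+i} = u_i mod 5, u_{i+1} = (u_i − a_{v+i})/5:
  u_0 = 14/9;  a_3 = 1;  u_1 = (u_0 − 1)/5 = 1/9
  u_1 = 1/9;  a_4 = 4;  u_2 = (u_1 − 4)/5 = -7/9
  u_2 = -7/9;  a_5 = 2;  u_3 = (u_2 − 2)/5 = -5/9
  u_3 = -5/9;  a_6 = 0;  u_4 = (u_3 − 0)/5 = -1/9
Digits: (0, 0, 0, 1, 4, 2, 0).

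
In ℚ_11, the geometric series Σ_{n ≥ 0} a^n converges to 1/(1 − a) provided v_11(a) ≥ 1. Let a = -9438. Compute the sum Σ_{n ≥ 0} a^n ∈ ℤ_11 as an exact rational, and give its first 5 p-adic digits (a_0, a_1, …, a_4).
Σ a^n = 1/(1 − a) = 1/9439;  first 5 digits = (1, 0, 10, 3, 0)

v_11(a) = 2 ≥ 1, so the series converges in ℤ_11 to 1/(1 − a) = 1/(1 − (-9438)) = 1/9439. Expand this rational in ℤ_11: compute digits iteratively via d_i = x_i mod 11, x_{i+1} = (x_i − d_i)/11. The first 5 digits are (1, 0, 10, 3, 0).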